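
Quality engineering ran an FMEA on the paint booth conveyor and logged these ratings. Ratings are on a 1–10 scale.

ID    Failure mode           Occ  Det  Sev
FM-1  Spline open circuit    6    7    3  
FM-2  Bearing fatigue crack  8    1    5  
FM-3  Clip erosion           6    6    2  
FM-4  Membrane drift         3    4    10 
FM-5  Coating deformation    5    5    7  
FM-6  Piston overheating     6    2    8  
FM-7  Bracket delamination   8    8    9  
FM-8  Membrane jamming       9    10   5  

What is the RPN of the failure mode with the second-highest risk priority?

RPN = Severity × Occurrence × Detection:
  FM-1: 3 × 6 × 7 = 126
  FM-2: 5 × 8 × 1 = 40
  FM-3: 2 × 6 × 6 = 72
  FM-4: 10 × 3 × 4 = 120
  FM-5: 7 × 5 × 5 = 175
  FM-6: 8 × 6 × 2 = 96
  FM-7: 9 × 8 × 8 = 576
  FM-8: 5 × 9 × 10 = 450
Sorted descending: 576, 450, 175, 126, 120, 96, 72, 40.
The second-highest RPN is 450 (FM-8).

450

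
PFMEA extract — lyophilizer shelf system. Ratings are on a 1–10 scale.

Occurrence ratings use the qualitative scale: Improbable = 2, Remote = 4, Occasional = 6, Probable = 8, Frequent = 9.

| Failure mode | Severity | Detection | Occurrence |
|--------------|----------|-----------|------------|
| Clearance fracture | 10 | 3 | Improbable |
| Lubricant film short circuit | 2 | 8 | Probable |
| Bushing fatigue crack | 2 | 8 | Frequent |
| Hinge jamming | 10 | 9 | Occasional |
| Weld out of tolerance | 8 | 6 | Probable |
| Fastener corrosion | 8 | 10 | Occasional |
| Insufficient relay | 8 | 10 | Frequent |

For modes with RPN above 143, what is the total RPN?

2268

RPN = Severity × Occurrence × Detection:
  Clearance fracture: 10 × 2 × 3 = 60
  Lubricant film short circuit: 2 × 8 × 8 = 128
  Bushing fatigue crack: 2 × 9 × 8 = 144
  Hinge jamming: 10 × 6 × 9 = 540
  Weld out of tolerance: 8 × 8 × 6 = 384
  Fastener corrosion: 8 × 6 × 10 = 480
  Insufficient relay: 8 × 9 × 10 = 720
RPN > 143: Bushing fatigue crack (144), Hinge jamming (540), Weld out of tolerance (384), Fastener corrosion (480), Insufficient relay (720).
Sum: 144 + 540 + 384 + 480 + 720 = 2268.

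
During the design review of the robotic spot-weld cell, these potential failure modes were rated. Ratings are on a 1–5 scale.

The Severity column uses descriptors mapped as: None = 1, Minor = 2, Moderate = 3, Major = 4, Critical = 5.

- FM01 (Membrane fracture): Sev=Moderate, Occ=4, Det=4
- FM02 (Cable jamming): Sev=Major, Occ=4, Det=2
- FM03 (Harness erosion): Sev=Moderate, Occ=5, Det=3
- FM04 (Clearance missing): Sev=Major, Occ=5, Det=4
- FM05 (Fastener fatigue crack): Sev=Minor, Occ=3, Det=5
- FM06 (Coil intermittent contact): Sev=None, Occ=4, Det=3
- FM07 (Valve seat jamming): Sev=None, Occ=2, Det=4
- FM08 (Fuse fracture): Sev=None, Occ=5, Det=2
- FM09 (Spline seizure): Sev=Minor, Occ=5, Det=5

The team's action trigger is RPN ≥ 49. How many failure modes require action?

RPN = Severity × Occurrence × Detection:
  FM01: 3 × 4 × 4 = 48
  FM02: 4 × 4 × 2 = 32
  FM03: 3 × 5 × 3 = 45
  FM04: 4 × 5 × 4 = 80
  FM05: 2 × 3 × 5 = 30
  FM06: 1 × 4 × 3 = 12
  FM07: 1 × 2 × 4 = 8
  FM08: 1 × 5 × 2 = 10
  FM09: 2 × 5 × 5 = 50
Modes with RPN ≥ 49: FM04 (80), FM09 (50) → 2.

2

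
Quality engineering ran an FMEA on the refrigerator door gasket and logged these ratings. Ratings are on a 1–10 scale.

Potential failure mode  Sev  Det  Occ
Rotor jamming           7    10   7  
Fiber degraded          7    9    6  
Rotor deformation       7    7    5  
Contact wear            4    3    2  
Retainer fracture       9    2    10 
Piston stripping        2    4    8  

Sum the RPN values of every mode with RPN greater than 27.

RPN = Severity × Occurrence × Detection:
  Rotor jamming: 7 × 7 × 10 = 490
  Fiber degraded: 7 × 6 × 9 = 378
  Rotor deformation: 7 × 5 × 7 = 245
  Contact wear: 4 × 2 × 3 = 24
  Retainer fracture: 9 × 10 × 2 = 180
  Piston stripping: 2 × 8 × 4 = 64
RPN > 27: Rotor jamming (490), Fiber degraded (378), Rotor deformation (245), Retainer fracture (180), Piston stripping (64).
Sum: 490 + 378 + 245 + 180 + 64 = 1357.

1357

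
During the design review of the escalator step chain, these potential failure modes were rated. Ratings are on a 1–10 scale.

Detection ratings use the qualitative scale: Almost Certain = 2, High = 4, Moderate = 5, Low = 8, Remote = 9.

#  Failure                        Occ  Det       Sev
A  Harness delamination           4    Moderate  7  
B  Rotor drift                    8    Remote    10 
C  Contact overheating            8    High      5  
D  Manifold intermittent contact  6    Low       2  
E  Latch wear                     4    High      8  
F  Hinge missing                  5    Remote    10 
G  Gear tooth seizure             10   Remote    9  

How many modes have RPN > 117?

6

RPN = Severity × Occurrence × Detection:
  A: 7 × 4 × 5 = 140
  B: 10 × 8 × 9 = 720
  C: 5 × 8 × 4 = 160
  D: 2 × 6 × 8 = 96
  E: 8 × 4 × 4 = 128
  F: 10 × 5 × 9 = 450
  G: 9 × 10 × 9 = 810
Modes with RPN > 117: A (140), B (720), C (160), E (128), F (450), G (810) → 6.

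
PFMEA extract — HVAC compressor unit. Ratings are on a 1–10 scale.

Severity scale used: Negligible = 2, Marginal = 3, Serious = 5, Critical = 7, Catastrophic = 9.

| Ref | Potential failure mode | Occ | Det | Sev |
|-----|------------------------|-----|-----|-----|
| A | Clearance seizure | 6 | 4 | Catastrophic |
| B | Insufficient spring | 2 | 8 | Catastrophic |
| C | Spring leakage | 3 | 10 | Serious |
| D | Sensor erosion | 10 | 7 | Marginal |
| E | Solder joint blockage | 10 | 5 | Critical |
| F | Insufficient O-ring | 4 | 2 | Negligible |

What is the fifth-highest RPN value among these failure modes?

RPN = Severity × Occurrence × Detection:
  A: 9 × 6 × 4 = 216
  B: 9 × 2 × 8 = 144
  C: 5 × 3 × 10 = 150
  D: 3 × 10 × 7 = 210
  E: 7 × 10 × 5 = 350
  F: 2 × 4 × 2 = 16
Sorted descending: 350, 216, 210, 150, 144, 16.
The fifth-highest RPN is 144 (B).

144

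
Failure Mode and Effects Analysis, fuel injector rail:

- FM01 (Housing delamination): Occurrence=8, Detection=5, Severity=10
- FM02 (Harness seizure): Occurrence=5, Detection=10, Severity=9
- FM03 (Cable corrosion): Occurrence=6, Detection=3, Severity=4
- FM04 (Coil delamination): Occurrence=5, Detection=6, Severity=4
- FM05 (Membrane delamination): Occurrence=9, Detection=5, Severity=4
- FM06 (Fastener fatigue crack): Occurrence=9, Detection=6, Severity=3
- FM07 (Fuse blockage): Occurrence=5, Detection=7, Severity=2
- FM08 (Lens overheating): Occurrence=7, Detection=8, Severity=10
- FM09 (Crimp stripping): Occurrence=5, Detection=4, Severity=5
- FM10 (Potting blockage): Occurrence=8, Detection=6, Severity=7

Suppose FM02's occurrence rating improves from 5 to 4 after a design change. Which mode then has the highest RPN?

FM08

RPN = Severity × Occurrence × Detection:
  FM01: 10 × 8 × 5 = 400
  FM02: 9 × 5 × 10 = 450
  FM03: 4 × 6 × 3 = 72
  FM04: 4 × 5 × 6 = 120
  FM05: 4 × 9 × 5 = 180
  FM06: 3 × 9 × 6 = 162
  FM07: 2 × 5 × 7 = 70
  FM08: 10 × 7 × 8 = 560
  FM09: 5 × 5 × 4 = 100
  FM10: 7 × 8 × 6 = 336
After action: FM02 → 9 × 4 × 10 = 360.
Revised RPNs: FM08=560, FM01=400, FM02=360, FM10=336, FM05=180, FM06=162, FM04=120, FM09=100, FM03=72, FM07=70.
Highest is now FM08 (560).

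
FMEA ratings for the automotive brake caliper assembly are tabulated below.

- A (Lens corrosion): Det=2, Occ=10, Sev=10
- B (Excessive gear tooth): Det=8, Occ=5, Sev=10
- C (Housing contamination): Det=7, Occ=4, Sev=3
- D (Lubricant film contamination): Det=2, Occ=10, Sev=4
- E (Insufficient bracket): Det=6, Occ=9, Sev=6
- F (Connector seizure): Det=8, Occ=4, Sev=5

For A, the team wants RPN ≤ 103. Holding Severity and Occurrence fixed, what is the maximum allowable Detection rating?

A: S=10, O=10, D=2 → current RPN = 200.
Fixed product = 100. Need 100 × D ≤ 103, so D ≤ 103/100 = 1.03.
Maximum integer Detection rating = 1 (gives RPN 100; D=2 would give 200 > 103).

1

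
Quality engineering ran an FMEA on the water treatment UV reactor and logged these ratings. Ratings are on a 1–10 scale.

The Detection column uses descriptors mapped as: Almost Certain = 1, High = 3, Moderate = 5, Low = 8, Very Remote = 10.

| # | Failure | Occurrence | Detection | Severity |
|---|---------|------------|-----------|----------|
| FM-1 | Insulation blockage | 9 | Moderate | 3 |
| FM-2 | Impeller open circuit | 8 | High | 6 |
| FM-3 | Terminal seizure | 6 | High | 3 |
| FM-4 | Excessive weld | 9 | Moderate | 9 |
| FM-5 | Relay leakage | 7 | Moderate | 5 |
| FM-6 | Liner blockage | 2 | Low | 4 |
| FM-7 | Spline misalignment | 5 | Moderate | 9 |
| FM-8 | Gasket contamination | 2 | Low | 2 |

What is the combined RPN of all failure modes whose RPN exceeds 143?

RPN = Severity × Occurrence × Detection:
  FM-1: 3 × 9 × 5 = 135
  FM-2: 6 × 8 × 3 = 144
  FM-3: 3 × 6 × 3 = 54
  FM-4: 9 × 9 × 5 = 405
  FM-5: 5 × 7 × 5 = 175
  FM-6: 4 × 2 × 8 = 64
  FM-7: 9 × 5 × 5 = 225
  FM-8: 2 × 2 × 8 = 32
RPN > 143: FM-2 (144), FM-4 (405), FM-5 (175), FM-7 (225).
Sum: 144 + 405 + 175 + 225 = 949.

949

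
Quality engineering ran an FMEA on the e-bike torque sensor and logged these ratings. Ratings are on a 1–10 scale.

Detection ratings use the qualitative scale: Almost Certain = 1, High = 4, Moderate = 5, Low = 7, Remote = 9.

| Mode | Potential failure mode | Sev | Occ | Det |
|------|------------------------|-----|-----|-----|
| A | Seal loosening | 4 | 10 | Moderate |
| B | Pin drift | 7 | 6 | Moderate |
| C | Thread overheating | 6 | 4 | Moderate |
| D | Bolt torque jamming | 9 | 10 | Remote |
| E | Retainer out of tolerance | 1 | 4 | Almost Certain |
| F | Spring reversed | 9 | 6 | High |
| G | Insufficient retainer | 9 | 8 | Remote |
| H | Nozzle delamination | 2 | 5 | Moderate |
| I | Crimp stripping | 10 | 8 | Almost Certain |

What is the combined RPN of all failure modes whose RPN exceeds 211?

RPN = Severity × Occurrence × Detection:
  A: 4 × 10 × 5 = 200
  B: 7 × 6 × 5 = 210
  C: 6 × 4 × 5 = 120
  D: 9 × 10 × 9 = 810
  E: 1 × 4 × 1 = 4
  F: 9 × 6 × 4 = 216
  G: 9 × 8 × 9 = 648
  H: 2 × 5 × 5 = 50
  I: 10 × 8 × 1 = 80
RPN > 211: D (810), F (216), G (648).
Sum: 810 + 216 + 648 = 1674.

1674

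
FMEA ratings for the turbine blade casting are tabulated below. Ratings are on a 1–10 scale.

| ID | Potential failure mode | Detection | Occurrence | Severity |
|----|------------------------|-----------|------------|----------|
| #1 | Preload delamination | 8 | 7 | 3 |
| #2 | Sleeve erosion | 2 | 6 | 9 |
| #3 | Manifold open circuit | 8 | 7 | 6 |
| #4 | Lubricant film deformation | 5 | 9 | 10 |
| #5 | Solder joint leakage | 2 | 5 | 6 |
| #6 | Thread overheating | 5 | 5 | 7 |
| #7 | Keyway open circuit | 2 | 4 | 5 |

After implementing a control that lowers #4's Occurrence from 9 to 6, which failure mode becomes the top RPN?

#3

RPN = Severity × Occurrence × Detection:
  #1: 3 × 7 × 8 = 168
  #2: 9 × 6 × 2 = 108
  #3: 6 × 7 × 8 = 336
  #4: 10 × 9 × 5 = 450
  #5: 6 × 5 × 2 = 60
  #6: 7 × 5 × 5 = 175
  #7: 5 × 4 × 2 = 40
After action: #4 → 10 × 6 × 5 = 300.
Revised RPNs: #3=336, #4=300, #6=175, #1=168, #2=108, #5=60, #7=40.
Highest is now #3 (336).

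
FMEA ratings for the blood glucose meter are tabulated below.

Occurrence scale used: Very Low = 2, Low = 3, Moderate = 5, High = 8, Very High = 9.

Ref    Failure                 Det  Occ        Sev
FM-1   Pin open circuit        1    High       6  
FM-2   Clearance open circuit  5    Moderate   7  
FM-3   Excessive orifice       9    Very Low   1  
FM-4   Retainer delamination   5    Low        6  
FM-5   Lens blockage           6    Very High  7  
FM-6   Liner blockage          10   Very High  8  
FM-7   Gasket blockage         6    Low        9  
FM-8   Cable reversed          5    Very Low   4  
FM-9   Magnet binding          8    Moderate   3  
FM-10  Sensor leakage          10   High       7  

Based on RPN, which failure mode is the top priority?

FM-6

RPN = Severity × Occurrence × Detection:
  FM-1: 6 × 8 × 1 = 48
  FM-2: 7 × 5 × 5 = 175
  FM-3: 1 × 2 × 9 = 18
  FM-4: 6 × 3 × 5 = 90
  FM-5: 7 × 9 × 6 = 378
  FM-6: 8 × 9 × 10 = 720
  FM-7: 9 × 3 × 6 = 162
  FM-8: 4 × 2 × 5 = 40
  FM-9: 3 × 5 × 8 = 120
  FM-10: 7 × 8 × 10 = 560
Highest RPN is 720 → FM-6.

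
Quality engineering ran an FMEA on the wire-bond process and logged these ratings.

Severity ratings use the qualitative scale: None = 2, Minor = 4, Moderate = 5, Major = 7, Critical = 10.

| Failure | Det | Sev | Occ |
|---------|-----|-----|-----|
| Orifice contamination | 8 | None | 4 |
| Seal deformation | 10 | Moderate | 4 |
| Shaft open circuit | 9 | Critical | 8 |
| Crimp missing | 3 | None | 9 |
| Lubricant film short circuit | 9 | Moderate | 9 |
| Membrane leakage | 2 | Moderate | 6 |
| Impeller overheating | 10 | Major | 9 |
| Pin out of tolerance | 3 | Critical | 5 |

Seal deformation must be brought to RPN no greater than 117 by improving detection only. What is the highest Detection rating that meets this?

Seal deformation: S=5, O=4, D=10 → current RPN = 200.
Fixed product = 20. Need 20 × D ≤ 117, so D ≤ 117/20 = 5.85.
Maximum integer Detection rating = 5 (gives RPN 100; D=6 would give 120 > 117).

5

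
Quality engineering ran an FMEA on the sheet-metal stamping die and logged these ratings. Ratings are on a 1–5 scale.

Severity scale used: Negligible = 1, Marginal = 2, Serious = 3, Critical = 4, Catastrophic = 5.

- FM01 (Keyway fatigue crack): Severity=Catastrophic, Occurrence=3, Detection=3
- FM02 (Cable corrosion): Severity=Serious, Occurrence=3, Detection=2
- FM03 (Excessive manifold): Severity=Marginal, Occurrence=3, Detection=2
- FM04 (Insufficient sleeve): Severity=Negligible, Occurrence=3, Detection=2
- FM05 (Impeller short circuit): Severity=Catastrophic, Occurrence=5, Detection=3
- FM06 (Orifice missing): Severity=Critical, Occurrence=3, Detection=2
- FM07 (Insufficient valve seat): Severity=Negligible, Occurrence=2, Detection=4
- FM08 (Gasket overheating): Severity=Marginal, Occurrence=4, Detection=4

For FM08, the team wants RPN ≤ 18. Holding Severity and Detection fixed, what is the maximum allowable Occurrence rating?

FM08: S=2, O=4, D=4 → current RPN = 32.
Fixed product = 8. Need 8 × O ≤ 18, so O ≤ 18/8 = 2.25.
Maximum integer Occurrence rating = 2 (gives RPN 16; O=3 would give 24 > 18).

2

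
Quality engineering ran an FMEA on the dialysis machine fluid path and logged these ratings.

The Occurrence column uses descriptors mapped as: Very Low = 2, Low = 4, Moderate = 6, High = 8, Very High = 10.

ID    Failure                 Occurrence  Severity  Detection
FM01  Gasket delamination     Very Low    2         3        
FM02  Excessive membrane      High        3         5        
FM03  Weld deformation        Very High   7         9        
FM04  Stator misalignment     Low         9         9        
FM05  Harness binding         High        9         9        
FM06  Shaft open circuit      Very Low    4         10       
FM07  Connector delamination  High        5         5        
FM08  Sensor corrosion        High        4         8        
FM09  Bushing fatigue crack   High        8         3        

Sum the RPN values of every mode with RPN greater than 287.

RPN = Severity × Occurrence × Detection:
  FM01: 2 × 2 × 3 = 12
  FM02: 3 × 8 × 5 = 120
  FM03: 7 × 10 × 9 = 630
  FM04: 9 × 4 × 9 = 324
  FM05: 9 × 8 × 9 = 648
  FM06: 4 × 2 × 10 = 80
  FM07: 5 × 8 × 5 = 200
  FM08: 4 × 8 × 8 = 256
  FM09: 8 × 8 × 3 = 192
RPN > 287: FM03 (630), FM04 (324), FM05 (648).
Sum: 630 + 324 + 648 = 1602.

1602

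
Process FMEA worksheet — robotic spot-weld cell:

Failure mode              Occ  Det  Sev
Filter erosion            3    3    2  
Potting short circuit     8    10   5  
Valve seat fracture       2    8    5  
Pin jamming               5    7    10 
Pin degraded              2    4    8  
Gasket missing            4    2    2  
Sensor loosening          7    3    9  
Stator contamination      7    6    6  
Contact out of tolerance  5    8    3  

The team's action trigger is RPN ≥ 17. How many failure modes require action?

RPN = Severity × Occurrence × Detection:
  Filter erosion: 2 × 3 × 3 = 18
  Potting short circuit: 5 × 8 × 10 = 400
  Valve seat fracture: 5 × 2 × 8 = 80
  Pin jamming: 10 × 5 × 7 = 350
  Pin degraded: 8 × 2 × 4 = 64
  Gasket missing: 2 × 4 × 2 = 16
  Sensor loosening: 9 × 7 × 3 = 189
  Stator contamination: 6 × 7 × 6 = 252
  Contact out of tolerance: 3 × 5 × 8 = 120
Modes with RPN ≥ 17: Filter erosion (18), Potting short circuit (400), Valve seat fracture (80), Pin jamming (350), Pin degraded (64), Sensor loosening (189), Stator contamination (252), Contact out of tolerance (120) → 8.

8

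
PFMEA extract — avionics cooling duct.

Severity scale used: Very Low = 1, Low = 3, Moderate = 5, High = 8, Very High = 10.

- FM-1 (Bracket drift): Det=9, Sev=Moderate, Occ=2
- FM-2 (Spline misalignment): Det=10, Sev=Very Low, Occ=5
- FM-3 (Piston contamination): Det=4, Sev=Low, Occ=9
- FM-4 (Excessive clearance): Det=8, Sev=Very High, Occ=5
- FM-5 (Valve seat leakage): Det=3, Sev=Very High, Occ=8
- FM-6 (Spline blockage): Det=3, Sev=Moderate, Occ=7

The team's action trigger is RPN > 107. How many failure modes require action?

RPN = Severity × Occurrence × Detection:
  FM-1: 5 × 2 × 9 = 90
  FM-2: 1 × 5 × 10 = 50
  FM-3: 3 × 9 × 4 = 108
  FM-4: 10 × 5 × 8 = 400
  FM-5: 10 × 8 × 3 = 240
  FM-6: 5 × 7 × 3 = 105
Modes with RPN > 107: FM-3 (108), FM-4 (400), FM-5 (240) → 3.

3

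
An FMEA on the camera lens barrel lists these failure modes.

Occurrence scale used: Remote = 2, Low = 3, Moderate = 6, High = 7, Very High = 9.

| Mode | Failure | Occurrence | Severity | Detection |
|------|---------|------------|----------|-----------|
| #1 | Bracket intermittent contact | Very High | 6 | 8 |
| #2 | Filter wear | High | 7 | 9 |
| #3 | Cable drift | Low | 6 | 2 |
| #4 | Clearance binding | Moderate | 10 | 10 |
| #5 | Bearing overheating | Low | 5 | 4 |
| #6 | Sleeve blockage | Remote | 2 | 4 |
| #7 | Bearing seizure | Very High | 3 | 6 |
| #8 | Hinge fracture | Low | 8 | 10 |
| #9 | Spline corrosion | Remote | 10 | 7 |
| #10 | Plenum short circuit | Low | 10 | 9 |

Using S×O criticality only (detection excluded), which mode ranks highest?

Criticality = Severity × Occurrence:
  #1: 6 × 9 = 54
  #2: 7 × 7 = 49
  #3: 6 × 3 = 18
  #4: 10 × 6 = 60
  #5: 5 × 3 = 15
  #6: 2 × 2 = 4
  #7: 3 × 9 = 27
  #8: 8 × 3 = 24
  #9: 10 × 2 = 20
  #10: 10 × 3 = 30
Highest criticality is 60 → #4.

#4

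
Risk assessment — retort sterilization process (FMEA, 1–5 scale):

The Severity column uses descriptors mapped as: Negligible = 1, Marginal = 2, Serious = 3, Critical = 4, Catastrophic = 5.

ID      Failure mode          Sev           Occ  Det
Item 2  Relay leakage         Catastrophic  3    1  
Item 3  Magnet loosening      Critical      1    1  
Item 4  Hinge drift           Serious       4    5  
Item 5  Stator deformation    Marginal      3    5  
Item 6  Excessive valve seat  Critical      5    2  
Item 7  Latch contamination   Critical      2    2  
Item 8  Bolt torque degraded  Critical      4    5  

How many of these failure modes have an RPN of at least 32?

3

RPN = Severity × Occurrence × Detection:
  Item 2: 5 × 3 × 1 = 15
  Item 3: 4 × 1 × 1 = 4
  Item 4: 3 × 4 × 5 = 60
  Item 5: 2 × 3 × 5 = 30
  Item 6: 4 × 5 × 2 = 40
  Item 7: 4 × 2 × 2 = 16
  Item 8: 4 × 4 × 5 = 80
Modes with RPN ≥ 32: Item 4 (60), Item 6 (40), Item 8 (80) → 3.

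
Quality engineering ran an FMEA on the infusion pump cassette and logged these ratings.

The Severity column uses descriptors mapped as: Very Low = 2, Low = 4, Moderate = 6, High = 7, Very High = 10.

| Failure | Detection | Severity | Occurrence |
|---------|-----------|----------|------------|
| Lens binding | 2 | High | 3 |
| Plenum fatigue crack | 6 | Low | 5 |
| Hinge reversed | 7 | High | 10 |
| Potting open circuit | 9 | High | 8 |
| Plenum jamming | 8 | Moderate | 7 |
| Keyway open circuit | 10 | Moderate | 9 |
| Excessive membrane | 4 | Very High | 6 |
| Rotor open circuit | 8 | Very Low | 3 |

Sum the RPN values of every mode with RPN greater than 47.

RPN = Severity × Occurrence × Detection:
  Lens binding: 7 × 3 × 2 = 42
  Plenum fatigue crack: 4 × 5 × 6 = 120
  Hinge reversed: 7 × 10 × 7 = 490
  Potting open circuit: 7 × 8 × 9 = 504
  Plenum jamming: 6 × 7 × 8 = 336
  Keyway open circuit: 6 × 9 × 10 = 540
  Excessive membrane: 10 × 6 × 4 = 240
  Rotor open circuit: 2 × 3 × 8 = 48
RPN > 47: Plenum fatigue crack (120), Hinge reversed (490), Potting open circuit (504), Plenum jamming (336), Keyway open circuit (540), Excessive membrane (240), Rotor open circuit (48).
Sum: 120 + 490 + 504 + 336 + 540 + 240 + 48 = 2278.

2278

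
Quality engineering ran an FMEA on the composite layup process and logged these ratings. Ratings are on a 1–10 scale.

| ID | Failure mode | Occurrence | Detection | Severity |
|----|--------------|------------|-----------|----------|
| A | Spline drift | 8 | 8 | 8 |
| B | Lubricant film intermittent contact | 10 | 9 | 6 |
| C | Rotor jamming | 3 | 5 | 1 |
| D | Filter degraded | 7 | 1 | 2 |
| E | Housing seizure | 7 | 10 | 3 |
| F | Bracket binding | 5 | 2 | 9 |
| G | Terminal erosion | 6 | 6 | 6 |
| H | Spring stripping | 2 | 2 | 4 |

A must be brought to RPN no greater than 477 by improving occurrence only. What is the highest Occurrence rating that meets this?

7

A: S=8, O=8, D=8 → current RPN = 512.
Fixed product = 64. Need 64 × O ≤ 477, so O ≤ 477/64 = 7.45.
Maximum integer Occurrence rating = 7 (gives RPN 448; O=8 would give 512 > 477).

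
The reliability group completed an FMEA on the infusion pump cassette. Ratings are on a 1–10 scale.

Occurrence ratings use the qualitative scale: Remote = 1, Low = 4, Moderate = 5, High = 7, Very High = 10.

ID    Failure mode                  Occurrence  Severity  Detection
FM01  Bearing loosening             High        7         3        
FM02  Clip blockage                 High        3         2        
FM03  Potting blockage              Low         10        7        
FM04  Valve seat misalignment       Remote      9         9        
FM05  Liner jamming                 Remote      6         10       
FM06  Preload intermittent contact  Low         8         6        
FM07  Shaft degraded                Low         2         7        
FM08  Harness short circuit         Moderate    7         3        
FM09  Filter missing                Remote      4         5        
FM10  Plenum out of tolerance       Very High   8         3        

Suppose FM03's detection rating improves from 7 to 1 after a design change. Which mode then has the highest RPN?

FM10

RPN = Severity × Occurrence × Detection:
  FM01: 7 × 7 × 3 = 147
  FM02: 3 × 7 × 2 = 42
  FM03: 10 × 4 × 7 = 280
  FM04: 9 × 1 × 9 = 81
  FM05: 6 × 1 × 10 = 60
  FM06: 8 × 4 × 6 = 192
  FM07: 2 × 4 × 7 = 56
  FM08: 7 × 5 × 3 = 105
  FM09: 4 × 1 × 5 = 20
  FM10: 8 × 10 × 3 = 240
After action: FM03 → 10 × 4 × 1 = 40.
Revised RPNs: FM10=240, FM06=192, FM01=147, FM08=105, FM04=81, FM05=60, FM07=56, FM02=42, FM03=40, FM09=20.
Highest is now FM10 (240).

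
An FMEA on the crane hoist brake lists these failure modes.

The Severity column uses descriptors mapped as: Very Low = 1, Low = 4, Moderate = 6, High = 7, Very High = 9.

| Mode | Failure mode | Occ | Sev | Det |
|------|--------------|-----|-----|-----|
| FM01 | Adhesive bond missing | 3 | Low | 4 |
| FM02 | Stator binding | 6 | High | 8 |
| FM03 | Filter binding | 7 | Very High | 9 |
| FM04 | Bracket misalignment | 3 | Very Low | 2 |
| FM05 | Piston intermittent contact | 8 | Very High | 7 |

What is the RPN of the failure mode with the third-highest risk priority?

336

RPN = Severity × Occurrence × Detection:
  FM01: 4 × 3 × 4 = 48
  FM02: 7 × 6 × 8 = 336
  FM03: 9 × 7 × 9 = 567
  FM04: 1 × 3 × 2 = 6
  FM05: 9 × 8 × 7 = 504
Sorted descending: 567, 504, 336, 48, 6.
The third-highest RPN is 336 (FM02).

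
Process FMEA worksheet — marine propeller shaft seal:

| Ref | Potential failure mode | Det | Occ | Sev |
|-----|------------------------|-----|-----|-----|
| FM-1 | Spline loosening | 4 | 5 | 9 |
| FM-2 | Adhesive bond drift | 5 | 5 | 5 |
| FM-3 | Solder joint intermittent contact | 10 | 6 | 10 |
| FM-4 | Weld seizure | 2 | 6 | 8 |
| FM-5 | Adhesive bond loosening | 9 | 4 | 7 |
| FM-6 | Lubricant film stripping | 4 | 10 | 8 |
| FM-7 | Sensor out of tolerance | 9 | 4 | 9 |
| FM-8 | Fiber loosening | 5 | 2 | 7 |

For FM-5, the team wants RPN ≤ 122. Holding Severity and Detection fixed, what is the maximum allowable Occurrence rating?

1

FM-5: S=7, O=4, D=9 → current RPN = 252.
Fixed product = 63. Need 63 × O ≤ 122, so O ≤ 122/63 = 1.94.
Maximum integer Occurrence rating = 1 (gives RPN 63; O=2 would give 126 > 122).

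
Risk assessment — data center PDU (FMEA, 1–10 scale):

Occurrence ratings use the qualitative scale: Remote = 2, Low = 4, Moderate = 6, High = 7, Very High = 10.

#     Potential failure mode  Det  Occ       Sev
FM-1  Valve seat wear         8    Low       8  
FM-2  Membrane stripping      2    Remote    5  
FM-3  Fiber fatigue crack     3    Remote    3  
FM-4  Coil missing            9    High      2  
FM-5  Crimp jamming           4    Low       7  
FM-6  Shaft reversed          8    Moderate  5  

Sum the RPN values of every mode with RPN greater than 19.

754

RPN = Severity × Occurrence × Detection:
  FM-1: 8 × 4 × 8 = 256
  FM-2: 5 × 2 × 2 = 20
  FM-3: 3 × 2 × 3 = 18
  FM-4: 2 × 7 × 9 = 126
  FM-5: 7 × 4 × 4 = 112
  FM-6: 5 × 6 × 8 = 240
RPN > 19: FM-1 (256), FM-2 (20), FM-4 (126), FM-5 (112), FM-6 (240).
Sum: 256 + 20 + 126 + 112 + 240 = 754.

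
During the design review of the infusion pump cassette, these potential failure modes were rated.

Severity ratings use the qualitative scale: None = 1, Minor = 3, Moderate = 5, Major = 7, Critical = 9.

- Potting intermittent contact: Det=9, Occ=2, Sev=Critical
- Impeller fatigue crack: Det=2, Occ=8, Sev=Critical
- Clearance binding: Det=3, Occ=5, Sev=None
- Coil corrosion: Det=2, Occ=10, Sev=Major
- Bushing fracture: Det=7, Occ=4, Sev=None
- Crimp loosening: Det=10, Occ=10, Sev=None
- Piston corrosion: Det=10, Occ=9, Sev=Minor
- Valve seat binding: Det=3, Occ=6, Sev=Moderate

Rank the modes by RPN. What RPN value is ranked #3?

144

RPN = Severity × Occurrence × Detection:
  Potting intermittent contact: 9 × 2 × 9 = 162
  Impeller fatigue crack: 9 × 8 × 2 = 144
  Clearance binding: 1 × 5 × 3 = 15
  Coil corrosion: 7 × 10 × 2 = 140
  Bushing fracture: 1 × 4 × 7 = 28
  Crimp loosening: 1 × 10 × 10 = 100
  Piston corrosion: 3 × 9 × 10 = 270
  Valve seat binding: 5 × 6 × 3 = 90
Sorted descending: 270, 162, 144, 140, 100, 90, 28, 15.
The third-highest RPN is 144 (Impeller fatigue crack).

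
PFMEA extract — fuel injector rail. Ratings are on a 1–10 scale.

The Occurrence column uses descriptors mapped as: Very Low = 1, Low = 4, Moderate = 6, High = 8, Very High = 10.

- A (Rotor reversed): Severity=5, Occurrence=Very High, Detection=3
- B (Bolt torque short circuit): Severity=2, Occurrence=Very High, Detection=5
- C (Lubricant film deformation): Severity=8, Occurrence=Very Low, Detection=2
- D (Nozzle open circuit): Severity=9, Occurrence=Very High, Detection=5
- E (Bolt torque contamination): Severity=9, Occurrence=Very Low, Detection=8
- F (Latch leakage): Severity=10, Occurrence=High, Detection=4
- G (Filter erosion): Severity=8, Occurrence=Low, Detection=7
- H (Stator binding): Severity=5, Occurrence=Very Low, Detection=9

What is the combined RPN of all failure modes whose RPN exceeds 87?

RPN = Severity × Occurrence × Detection:
  A: 5 × 10 × 3 = 150
  B: 2 × 10 × 5 = 100
  C: 8 × 1 × 2 = 16
  D: 9 × 10 × 5 = 450
  E: 9 × 1 × 8 = 72
  F: 10 × 8 × 4 = 320
  G: 8 × 4 × 7 = 224
  H: 5 × 1 × 9 = 45
RPN > 87: A (150), B (100), D (450), F (320), G (224).
Sum: 150 + 100 + 450 + 320 + 224 = 1244.

1244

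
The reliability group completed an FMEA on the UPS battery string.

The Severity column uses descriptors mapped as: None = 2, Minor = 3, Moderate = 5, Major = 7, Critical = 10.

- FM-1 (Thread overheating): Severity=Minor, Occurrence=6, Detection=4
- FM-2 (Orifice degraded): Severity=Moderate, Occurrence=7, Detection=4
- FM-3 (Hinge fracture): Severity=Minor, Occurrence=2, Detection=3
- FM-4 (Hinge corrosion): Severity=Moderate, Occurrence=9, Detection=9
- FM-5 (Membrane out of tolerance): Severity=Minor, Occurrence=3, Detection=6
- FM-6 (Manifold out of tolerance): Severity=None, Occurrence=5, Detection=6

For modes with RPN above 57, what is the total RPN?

677

RPN = Severity × Occurrence × Detection:
  FM-1: 3 × 6 × 4 = 72
  FM-2: 5 × 7 × 4 = 140
  FM-3: 3 × 2 × 3 = 18
  FM-4: 5 × 9 × 9 = 405
  FM-5: 3 × 3 × 6 = 54
  FM-6: 2 × 5 × 6 = 60
RPN > 57: FM-1 (72), FM-2 (140), FM-4 (405), FM-6 (60).
Sum: 72 + 140 + 405 + 60 = 677.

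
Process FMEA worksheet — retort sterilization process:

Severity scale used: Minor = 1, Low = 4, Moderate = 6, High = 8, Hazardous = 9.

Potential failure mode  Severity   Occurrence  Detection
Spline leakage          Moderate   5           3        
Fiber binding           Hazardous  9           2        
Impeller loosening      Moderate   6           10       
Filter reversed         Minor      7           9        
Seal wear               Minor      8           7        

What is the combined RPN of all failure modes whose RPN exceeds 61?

675

RPN = Severity × Occurrence × Detection:
  Spline leakage: 6 × 5 × 3 = 90
  Fiber binding: 9 × 9 × 2 = 162
  Impeller loosening: 6 × 6 × 10 = 360
  Filter reversed: 1 × 7 × 9 = 63
  Seal wear: 1 × 8 × 7 = 56
RPN > 61: Spline leakage (90), Fiber binding (162), Impeller loosening (360), Filter reversed (63).
Sum: 90 + 162 + 360 + 63 = 675.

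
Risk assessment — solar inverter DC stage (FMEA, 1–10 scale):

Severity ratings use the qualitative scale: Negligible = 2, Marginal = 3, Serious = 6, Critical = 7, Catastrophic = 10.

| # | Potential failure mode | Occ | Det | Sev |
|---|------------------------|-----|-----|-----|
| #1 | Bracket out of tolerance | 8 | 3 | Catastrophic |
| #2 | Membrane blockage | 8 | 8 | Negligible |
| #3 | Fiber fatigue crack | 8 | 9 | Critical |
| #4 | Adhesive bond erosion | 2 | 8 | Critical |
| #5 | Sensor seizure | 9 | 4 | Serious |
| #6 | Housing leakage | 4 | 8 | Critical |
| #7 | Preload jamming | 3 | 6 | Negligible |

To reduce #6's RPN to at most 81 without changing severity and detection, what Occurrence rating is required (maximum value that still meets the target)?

#6: S=7, O=4, D=8 → current RPN = 224.
Fixed product = 56. Need 56 × O ≤ 81, so O ≤ 81/56 = 1.45.
Maximum integer Occurrence rating = 1 (gives RPN 56; O=2 would give 112 > 81).

1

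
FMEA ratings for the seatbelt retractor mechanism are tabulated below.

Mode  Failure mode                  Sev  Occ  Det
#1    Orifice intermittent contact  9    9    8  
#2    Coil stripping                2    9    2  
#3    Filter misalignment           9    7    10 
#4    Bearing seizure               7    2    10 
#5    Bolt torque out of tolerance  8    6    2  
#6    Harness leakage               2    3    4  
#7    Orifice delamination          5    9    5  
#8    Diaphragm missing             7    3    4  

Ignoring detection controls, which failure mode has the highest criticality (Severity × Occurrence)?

Criticality = Severity × Occurrence:
  #1: 9 × 9 = 81
  #2: 2 × 9 = 18
  #3: 9 × 7 = 63
  #4: 7 × 2 = 14
  #5: 8 × 6 = 48
  #6: 2 × 3 = 6
  #7: 5 × 9 = 45
  #8: 7 × 3 = 21
Highest criticality is 81 → #1.

#1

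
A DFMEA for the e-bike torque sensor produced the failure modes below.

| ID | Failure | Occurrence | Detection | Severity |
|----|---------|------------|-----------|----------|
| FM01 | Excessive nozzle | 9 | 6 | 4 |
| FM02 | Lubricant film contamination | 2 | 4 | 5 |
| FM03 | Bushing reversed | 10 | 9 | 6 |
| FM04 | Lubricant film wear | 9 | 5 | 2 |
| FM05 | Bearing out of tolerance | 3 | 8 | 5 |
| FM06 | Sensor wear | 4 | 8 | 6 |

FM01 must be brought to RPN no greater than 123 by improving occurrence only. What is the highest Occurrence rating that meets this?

FM01: S=4, O=9, D=6 → current RPN = 216.
Fixed product = 24. Need 24 × O ≤ 123, so O ≤ 123/24 = 5.12.
Maximum integer Occurrence rating = 5 (gives RPN 120; O=6 would give 144 > 123).

5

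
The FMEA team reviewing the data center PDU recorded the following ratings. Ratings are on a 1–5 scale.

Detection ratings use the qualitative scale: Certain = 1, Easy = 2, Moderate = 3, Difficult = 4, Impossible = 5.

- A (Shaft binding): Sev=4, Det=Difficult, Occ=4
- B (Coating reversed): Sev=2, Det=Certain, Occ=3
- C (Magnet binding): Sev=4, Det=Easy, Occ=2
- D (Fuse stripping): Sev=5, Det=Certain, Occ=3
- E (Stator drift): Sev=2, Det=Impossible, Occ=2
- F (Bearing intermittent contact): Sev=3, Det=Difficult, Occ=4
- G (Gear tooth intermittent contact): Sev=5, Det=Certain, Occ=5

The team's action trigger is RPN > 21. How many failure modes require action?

RPN = Severity × Occurrence × Detection:
  A: 4 × 4 × 4 = 64
  B: 2 × 3 × 1 = 6
  C: 4 × 2 × 2 = 16
  D: 5 × 3 × 1 = 15
  E: 2 × 2 × 5 = 20
  F: 3 × 4 × 4 = 48
  G: 5 × 5 × 1 = 25
Modes with RPN > 21: A (64), F (48), G (25) → 3.

3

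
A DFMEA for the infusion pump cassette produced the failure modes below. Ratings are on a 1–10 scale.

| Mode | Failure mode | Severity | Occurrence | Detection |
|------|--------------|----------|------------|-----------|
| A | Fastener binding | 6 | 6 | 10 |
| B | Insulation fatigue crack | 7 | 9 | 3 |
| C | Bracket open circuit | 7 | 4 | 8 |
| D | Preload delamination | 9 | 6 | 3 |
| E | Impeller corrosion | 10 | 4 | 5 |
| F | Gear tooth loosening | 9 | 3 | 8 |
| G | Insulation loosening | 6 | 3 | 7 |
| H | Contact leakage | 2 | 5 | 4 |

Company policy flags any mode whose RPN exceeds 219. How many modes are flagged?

2

RPN = Severity × Occurrence × Detection:
  A: 6 × 6 × 10 = 360
  B: 7 × 9 × 3 = 189
  C: 7 × 4 × 8 = 224
  D: 9 × 6 × 3 = 162
  E: 10 × 4 × 5 = 200
  F: 9 × 3 × 8 = 216
  G: 6 × 3 × 7 = 126
  H: 2 × 5 × 4 = 40
Modes with RPN > 219: A (360), C (224) → 2.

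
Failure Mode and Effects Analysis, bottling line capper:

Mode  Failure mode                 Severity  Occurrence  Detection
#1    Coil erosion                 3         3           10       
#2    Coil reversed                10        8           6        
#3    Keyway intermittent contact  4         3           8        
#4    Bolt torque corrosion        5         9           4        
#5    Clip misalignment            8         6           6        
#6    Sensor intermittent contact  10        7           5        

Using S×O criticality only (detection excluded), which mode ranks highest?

#2

Criticality = Severity × Occurrence:
  #1: 3 × 3 = 9
  #2: 10 × 8 = 80
  #3: 4 × 3 = 12
  #4: 5 × 9 = 45
  #5: 8 × 6 = 48
  #6: 10 × 7 = 70
Highest criticality is 80 → #2.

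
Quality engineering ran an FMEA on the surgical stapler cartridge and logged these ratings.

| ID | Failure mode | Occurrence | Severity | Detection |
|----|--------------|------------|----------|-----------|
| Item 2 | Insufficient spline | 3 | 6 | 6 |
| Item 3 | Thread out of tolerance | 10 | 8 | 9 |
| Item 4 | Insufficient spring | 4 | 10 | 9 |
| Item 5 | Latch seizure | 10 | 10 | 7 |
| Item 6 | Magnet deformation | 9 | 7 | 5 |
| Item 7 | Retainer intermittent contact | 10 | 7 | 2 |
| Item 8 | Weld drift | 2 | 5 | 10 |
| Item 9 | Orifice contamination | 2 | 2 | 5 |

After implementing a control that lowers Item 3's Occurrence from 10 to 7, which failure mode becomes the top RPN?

Item 5

RPN = Severity × Occurrence × Detection:
  Item 2: 6 × 3 × 6 = 108
  Item 3: 8 × 10 × 9 = 720
  Item 4: 10 × 4 × 9 = 360
  Item 5: 10 × 10 × 7 = 700
  Item 6: 7 × 9 × 5 = 315
  Item 7: 7 × 10 × 2 = 140
  Item 8: 5 × 2 × 10 = 100
  Item 9: 2 × 2 × 5 = 20
After action: Item 3 → 8 × 7 × 9 = 504.
Revised RPNs: Item 5=700, Item 3=504, Item 4=360, Item 6=315, Item 7=140, Item 2=108, Item 8=100, Item 9=20.
Highest is now Item 5 (700).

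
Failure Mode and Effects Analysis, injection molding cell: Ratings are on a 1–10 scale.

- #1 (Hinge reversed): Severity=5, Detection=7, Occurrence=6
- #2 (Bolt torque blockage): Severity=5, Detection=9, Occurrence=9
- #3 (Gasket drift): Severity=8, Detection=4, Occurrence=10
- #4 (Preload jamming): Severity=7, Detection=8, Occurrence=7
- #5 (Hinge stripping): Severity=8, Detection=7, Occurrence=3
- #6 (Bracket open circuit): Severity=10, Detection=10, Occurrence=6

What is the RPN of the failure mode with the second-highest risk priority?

405

RPN = Severity × Occurrence × Detection:
  #1: 5 × 6 × 7 = 210
  #2: 5 × 9 × 9 = 405
  #3: 8 × 10 × 4 = 320
  #4: 7 × 7 × 8 = 392
  #5: 8 × 3 × 7 = 168
  #6: 10 × 6 × 10 = 600
Sorted descending: 600, 405, 392, 320, 210, 168.
The second-highest RPN is 405 (#2).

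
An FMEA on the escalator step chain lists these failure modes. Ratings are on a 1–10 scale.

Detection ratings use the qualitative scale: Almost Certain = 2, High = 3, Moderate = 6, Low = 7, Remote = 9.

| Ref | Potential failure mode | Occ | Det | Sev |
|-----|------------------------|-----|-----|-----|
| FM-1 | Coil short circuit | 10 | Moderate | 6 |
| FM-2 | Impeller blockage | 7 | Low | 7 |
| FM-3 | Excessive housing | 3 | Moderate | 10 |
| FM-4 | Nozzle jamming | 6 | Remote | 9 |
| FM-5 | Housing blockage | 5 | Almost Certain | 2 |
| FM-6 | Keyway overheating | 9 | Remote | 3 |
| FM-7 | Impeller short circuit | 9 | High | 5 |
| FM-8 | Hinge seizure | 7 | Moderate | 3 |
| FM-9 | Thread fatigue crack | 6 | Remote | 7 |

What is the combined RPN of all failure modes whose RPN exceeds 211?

RPN = Severity × Occurrence × Detection:
  FM-1: 6 × 10 × 6 = 360
  FM-2: 7 × 7 × 7 = 343
  FM-3: 10 × 3 × 6 = 180
  FM-4: 9 × 6 × 9 = 486
  FM-5: 2 × 5 × 2 = 20
  FM-6: 3 × 9 × 9 = 243
  FM-7: 5 × 9 × 3 = 135
  FM-8: 3 × 7 × 6 = 126
  FM-9: 7 × 6 × 9 = 378
RPN > 211: FM-1 (360), FM-2 (343), FM-4 (486), FM-6 (243), FM-9 (378).
Sum: 360 + 343 + 486 + 243 + 378 = 1810.

1810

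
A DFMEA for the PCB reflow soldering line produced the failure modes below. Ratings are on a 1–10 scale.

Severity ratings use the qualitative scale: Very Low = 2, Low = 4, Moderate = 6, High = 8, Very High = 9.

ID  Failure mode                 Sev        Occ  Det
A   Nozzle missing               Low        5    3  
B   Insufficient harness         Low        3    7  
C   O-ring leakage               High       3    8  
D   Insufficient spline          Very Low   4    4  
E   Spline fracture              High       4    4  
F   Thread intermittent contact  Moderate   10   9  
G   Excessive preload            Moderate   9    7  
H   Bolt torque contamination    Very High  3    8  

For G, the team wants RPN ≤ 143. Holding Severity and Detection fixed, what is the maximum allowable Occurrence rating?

G: S=6, O=9, D=7 → current RPN = 378.
Fixed product = 42. Need 42 × O ≤ 143, so O ≤ 143/42 = 3.40.
Maximum integer Occurrence rating = 3 (gives RPN 126; O=4 would give 168 > 143).

3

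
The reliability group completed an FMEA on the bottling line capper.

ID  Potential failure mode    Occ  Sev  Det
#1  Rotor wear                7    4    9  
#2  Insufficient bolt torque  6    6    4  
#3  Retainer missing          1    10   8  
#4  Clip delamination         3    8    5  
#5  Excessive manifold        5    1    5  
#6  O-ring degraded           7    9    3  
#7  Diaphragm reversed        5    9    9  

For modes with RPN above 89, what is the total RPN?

1110

RPN = Severity × Occurrence × Detection:
  #1: 4 × 7 × 9 = 252
  #2: 6 × 6 × 4 = 144
  #3: 10 × 1 × 8 = 80
  #4: 8 × 3 × 5 = 120
  #5: 1 × 5 × 5 = 25
  #6: 9 × 7 × 3 = 189
  #7: 9 × 5 × 9 = 405
RPN > 89: #1 (252), #2 (144), #4 (120), #6 (189), #7 (405).
Sum: 252 + 144 + 120 + 189 + 405 = 1110.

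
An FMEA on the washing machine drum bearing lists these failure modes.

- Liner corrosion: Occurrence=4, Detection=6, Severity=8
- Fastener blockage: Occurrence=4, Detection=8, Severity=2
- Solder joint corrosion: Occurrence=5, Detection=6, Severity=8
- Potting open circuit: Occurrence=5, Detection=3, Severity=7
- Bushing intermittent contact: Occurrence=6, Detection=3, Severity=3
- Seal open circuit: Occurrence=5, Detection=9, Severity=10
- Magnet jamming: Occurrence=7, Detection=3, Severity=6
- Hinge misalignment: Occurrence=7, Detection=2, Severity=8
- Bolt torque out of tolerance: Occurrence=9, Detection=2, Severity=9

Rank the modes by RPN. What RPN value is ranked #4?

162

RPN = Severity × Occurrence × Detection:
  Liner corrosion: 8 × 4 × 6 = 192
  Fastener blockage: 2 × 4 × 8 = 64
  Solder joint corrosion: 8 × 5 × 6 = 240
  Potting open circuit: 7 × 5 × 3 = 105
  Bushing intermittent contact: 3 × 6 × 3 = 54
  Seal open circuit: 10 × 5 × 9 = 450
  Magnet jamming: 6 × 7 × 3 = 126
  Hinge misalignment: 8 × 7 × 2 = 112
  Bolt torque out of tolerance: 9 × 9 × 2 = 162
Sorted descending: 450, 240, 192, 162, 126, 112, 105, 64, 54.
The fourth-highest RPN is 162 (Bolt torque out of tolerance).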